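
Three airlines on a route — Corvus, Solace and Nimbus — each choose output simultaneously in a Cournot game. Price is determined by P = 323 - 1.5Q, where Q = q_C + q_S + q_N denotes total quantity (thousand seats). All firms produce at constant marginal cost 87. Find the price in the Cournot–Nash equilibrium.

Each firm earns π_i = (323 - 1.5Q)q_i - 87q_i.
Setting ∂π_i/∂q_i = 0 with rivals' quantities fixed: 236 - 3q_i - (3/2)·Σ_{j≠i} q_j = 0.
With identical firms every q_j equals q_i, so Σ_{j≠i} q_j = 2q_i and 236 = 6q_i, giving q_i = 118/3.
Total output Q = 118, so price P = 323 - (3/2)·118 = 146.

146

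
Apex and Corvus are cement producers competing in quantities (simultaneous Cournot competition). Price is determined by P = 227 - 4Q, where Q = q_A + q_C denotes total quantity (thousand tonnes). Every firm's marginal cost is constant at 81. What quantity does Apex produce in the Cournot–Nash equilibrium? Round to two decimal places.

12.17

A representative firm's profit is π_i = q_i(227 - 4Q) - 81q_i.
First-order condition (treating rivals' output as given): 146 - 8q_i - 4q_j = 0.
By symmetry each firm produces the same amount; substituting q_j = q_i yields q_i = 146/12 = 73/6.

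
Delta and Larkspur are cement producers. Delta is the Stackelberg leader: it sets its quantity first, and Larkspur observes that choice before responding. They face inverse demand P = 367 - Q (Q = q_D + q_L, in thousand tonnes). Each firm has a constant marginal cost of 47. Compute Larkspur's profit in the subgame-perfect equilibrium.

Solve by backward induction. Given q_D, the follower Larkspur maximises π_L = (367 - q_D - q_L)q_L - 47q_L.
∂π_L/∂q_L = 320 - q_D - 2q_L = 0 gives the reaction function q_L = (320 - q_D)/2.
Delta substitutes q_L(q_D) into its own profit: π_D = q_D(367 - q_D - (320 - q_D)/2) - 47q_D = (207 - (1/2)q_D)q_D - 47q_D.
The leader's first-order condition 160 - q_D = 0 yields q_D = 160.
Then q_L = (320 - 160)/2 = 80.
Price P = 367 - 240 = 127.
Larkspur's profit: (127 - 47)·80 = 6400.

6400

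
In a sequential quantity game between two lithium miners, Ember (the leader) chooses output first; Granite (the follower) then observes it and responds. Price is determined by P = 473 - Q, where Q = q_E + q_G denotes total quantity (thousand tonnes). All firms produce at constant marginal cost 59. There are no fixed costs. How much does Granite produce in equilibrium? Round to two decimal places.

Solve by backward induction. Given q_E, the follower Granite maximises π_G = (473 - q_E - q_G)q_G - 59q_G.
Follower FOC: 414 - q_E - 2q_G = 0, so q_G(q_E) = (414 - q_E)/2.
Ember substitutes q_G(q_E) into its own profit: π_E = q_E(473 - q_E - (414 - q_E)/2) - 59q_E = (266 - (1/2)q_E)q_E - 59q_E.
The leader's first-order condition 207 - q_E = 0 yields q_E = 207.
Then q_G = (414 - 207)/2 = 207/2.

103.50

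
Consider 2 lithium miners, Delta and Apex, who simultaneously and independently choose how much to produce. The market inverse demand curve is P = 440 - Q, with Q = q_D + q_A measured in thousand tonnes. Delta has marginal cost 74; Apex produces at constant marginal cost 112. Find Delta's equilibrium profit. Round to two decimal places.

Delta's profit: π_D = (440 - Q)q_D - (74q_D). Setting ∂π_D/∂q_D = 0: 366 - 2q_D - (q_A) = 0.
Apex's first-order condition: 328 - 2q_A - (q_D) = 0.
So q_D = (366 - q_A)/2 and q_A = (328 - q_D)/2.
Solving the pair: q_D = 404/3, q_A = 290/3.
Price P = 440 - 694/3 = 626/3.
Delta's profit: (626/3 - 74)·(404/3) = 18135.1111.

18135.11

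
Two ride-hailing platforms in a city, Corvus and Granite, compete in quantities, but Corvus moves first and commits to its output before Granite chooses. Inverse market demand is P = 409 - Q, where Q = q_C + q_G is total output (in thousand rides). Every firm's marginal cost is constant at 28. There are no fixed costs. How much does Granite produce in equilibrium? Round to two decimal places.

95.25

The follower Granite best-responds to any q_C: π_G = (409 - Q)q_G - 28q_G.
Setting the follower's marginal profit to zero, 381 - q_C - 2q_G = 0, i.e. q_G = (381 - q_C)/2.
Corvus substitutes q_G(q_C) into its own profit: π_C = q_C(409 - q_C - (381 - q_C)/2) - 28q_C = (437/2 - (1/2)q_C)q_C - 28q_C.
Leader FOC: 381/2 - q_C = 0, so q_C = 381/2.
Then q_G = (381 - 381/2)/2 = 381/4.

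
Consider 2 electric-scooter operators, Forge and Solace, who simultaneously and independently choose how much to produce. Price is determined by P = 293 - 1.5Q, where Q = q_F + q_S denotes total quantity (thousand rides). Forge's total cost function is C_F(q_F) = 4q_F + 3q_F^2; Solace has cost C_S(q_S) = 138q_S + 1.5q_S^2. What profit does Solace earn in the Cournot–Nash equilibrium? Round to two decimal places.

1035.62

Forge's profit: π_F = (293 - 1.5Q)q_F - (4q_F + 3q_F²). Setting ∂π_F/∂q_F = 0: 289 - 9q_F - (3/2)(q_S) = 0.
Solace's first-order condition: 155 - 6q_S - (3/2)(q_F) = 0.
So q_F = (289 - (3/2)q_S)/9 and q_S = (155 - (3/2)q_F)/6.
Substituting one into the other gives q_F = 29.0145 and q_S = 1282/69.
Price P = 293 - (3/2)·47.5942 = 221.6087.
Solace's profit: 221.6087·(1282/69) - 138·(1282/69) - (3/2)(1282/69)² = 1035.6169.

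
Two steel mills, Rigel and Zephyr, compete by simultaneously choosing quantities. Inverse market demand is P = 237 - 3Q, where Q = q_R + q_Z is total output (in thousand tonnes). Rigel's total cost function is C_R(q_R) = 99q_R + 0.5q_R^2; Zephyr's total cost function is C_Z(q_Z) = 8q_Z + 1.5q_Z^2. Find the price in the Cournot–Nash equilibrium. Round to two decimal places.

140.11

Rigel's profit: π_R = (237 - 3Q)q_R - (99q_R + (1/2)q_R²). Setting ∂π_R/∂q_R = 0: 138 - 7q_R - 3(q_Z) = 0.
Zephyr's profit: π_Z = (237 - 3Q)q_Z - (8q_Z + (3/2)q_Z²). Setting ∂π_Z/∂q_Z = 0: 229 - 9q_Z - 3(q_R) = 0.
Best responses: q_R = (138 - 3q_Z)/7, q_Z = (229 - 3q_R)/9.
Substituting one into the other gives q_R = 185/18 and q_Z = 1189/54.
Total output Q = 872/27, so price P = 237 - 3·(872/27) = 1261/9.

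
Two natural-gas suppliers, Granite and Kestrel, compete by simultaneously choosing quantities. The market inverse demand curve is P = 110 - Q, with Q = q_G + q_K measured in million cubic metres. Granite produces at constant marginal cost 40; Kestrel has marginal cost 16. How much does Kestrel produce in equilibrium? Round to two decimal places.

Granite's profit: π_G = (110 - Q)q_G - (40q_G). Setting ∂π_G/∂q_G = 0: 70 - 2q_G - (q_K) = 0.
Kestrel's profit: π_K = (110 - Q)q_K - (16q_K). Setting ∂π_K/∂q_K = 0: 94 - 2q_K - (q_G) = 0.
Best responses: q_G = (70 - q_K)/2, q_K = (94 - q_G)/2.
Solving the pair: q_G = 46/3, q_K = 118/3.

39.33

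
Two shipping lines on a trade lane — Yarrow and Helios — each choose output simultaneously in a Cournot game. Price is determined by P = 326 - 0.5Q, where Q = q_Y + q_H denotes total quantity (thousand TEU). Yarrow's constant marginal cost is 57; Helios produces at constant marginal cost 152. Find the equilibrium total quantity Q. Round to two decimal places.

295.33

Yarrow's profit: π_Y = (326 - 0.5Q)q_Y - (57q_Y). Setting ∂π_Y/∂q_Y = 0: 269 - q_Y - (1/2)(q_H) = 0.
Helios's profit: π_H = (326 - 0.5Q)q_H - (152q_H). Setting ∂π_H/∂q_H = 0: 174 - q_H - (1/2)(q_Y) = 0.
So q_Y = (269 - (1/2)q_H) and q_H = (174 - (1/2)q_Y).
Solving the pair: q_Y = 728/3, q_H = 158/3.
Total output Q = 728/3 + 158/3 = 886/3.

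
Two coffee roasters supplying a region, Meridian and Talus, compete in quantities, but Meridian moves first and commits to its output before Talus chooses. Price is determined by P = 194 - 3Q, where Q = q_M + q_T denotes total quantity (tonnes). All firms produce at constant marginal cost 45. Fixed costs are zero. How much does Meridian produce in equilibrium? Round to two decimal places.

24.83

Solve by backward induction. Given q_M, the follower Talus maximises π_T = (194 - 3q_M - 3q_T)q_T - 45q_T.
Setting the follower's marginal profit to zero, 149 - 3q_M - 6q_T = 0, i.e. q_T = (149 - 3q_M)/6.
The leader anticipates this reaction. Substituting into P = 194 - 3Q gives P = 239/2 - (3/2)q_M, so π_M = (239/2 - (3/2)q_M)q_M - 45q_M.
Maximising: ∂π_M/∂q_M = 149/2 - 3q_M = 0, giving q_M = 149/6.
Then q_T = (149 - 3·(149/6))/6 = 149/12.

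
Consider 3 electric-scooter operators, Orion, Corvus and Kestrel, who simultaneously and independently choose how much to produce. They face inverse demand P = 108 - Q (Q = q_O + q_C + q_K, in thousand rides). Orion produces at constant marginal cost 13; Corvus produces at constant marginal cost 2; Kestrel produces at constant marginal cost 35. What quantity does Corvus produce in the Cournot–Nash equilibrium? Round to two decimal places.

Orion's profit: π_O = (108 - Q)q_O - (13q_O). Setting ∂π_O/∂q_O = 0: 95 - 2q_O - (q_C + q_K) = 0.
Corvus's profit: π_C = (108 - Q)q_C - (2q_C). Setting ∂π_C/∂q_C = 0: 106 - 2q_C - (q_O + q_K) = 0.
Kestrel's profit: π_K = (108 - Q)q_K - (35q_K). Setting ∂π_K/∂q_K = 0: 73 - 2q_K - (q_O + q_C) = 0.
Summing all 3 equations gives 274 − 4Q = 0, hence Q = 137/2.
Back-substituting: q_O = (95 − 137/2) = 53/2, q_C = (106 − 137/2) = 75/2, q_K = (73 − 137/2) = 9/2.

37.50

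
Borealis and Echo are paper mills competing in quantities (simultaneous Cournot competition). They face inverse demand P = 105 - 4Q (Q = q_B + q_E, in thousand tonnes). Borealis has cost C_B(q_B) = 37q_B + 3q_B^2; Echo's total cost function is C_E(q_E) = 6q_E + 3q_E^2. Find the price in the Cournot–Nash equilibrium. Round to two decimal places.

Borealis's profit: π_B = (105 - 4Q)q_B - (37q_B + 3q_B²). Setting ∂π_B/∂q_B = 0: 68 - 14q_B - 4(q_E) = 0.
Echo's profit: π_E = (105 - 4Q)q_E - (6q_E + 3q_E²). Setting ∂π_E/∂q_E = 0: 99 - 14q_E - 4(q_B) = 0.
So q_B = (68 - 4q_E)/14 and q_E = (99 - 4q_B)/14.
Solving the pair: q_B = 139/45, q_E = 557/90.
Total output Q = 167/18, so price P = 105 - 4·(167/18) = 611/9.

67.89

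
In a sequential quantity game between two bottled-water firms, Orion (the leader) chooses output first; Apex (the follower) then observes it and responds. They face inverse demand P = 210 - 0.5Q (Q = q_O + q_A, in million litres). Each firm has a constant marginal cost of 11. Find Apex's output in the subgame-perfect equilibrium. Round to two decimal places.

The follower Apex best-responds to any q_O: π_A = (210 - 0.5Q)q_A - 11q_A.
Setting the follower's marginal profit to zero, 199 - (1/2)q_O - q_A = 0, i.e. q_A = (199 - (1/2)q_O).
The leader anticipates this reaction. Substituting into P = 210 - 0.5Q gives P = 221/2 - (1/4)q_O, so π_O = (221/2 - (1/4)q_O)q_O - 11q_O.
Maximising: ∂π_O/∂q_O = 199/2 - (1/2)q_O = 0, giving q_O = 199.
Then q_A = (199 - (1/2)·199) = 199/2.

99.50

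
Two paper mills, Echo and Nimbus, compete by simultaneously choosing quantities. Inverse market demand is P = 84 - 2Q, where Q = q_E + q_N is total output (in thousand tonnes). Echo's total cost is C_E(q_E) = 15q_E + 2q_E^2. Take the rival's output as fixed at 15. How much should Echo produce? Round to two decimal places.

With the rival's output fixed at 15, Echo's profit is π_E = (84 - 2·15 - 2q_E)q_E - (15q_E + 2q_E²) = (54 - 2q_E)q_E - (15q_E + 2q_E²).
∂π_E/∂q_E = 39 - 8q_E = 0, so q_E = 39/8.

4.88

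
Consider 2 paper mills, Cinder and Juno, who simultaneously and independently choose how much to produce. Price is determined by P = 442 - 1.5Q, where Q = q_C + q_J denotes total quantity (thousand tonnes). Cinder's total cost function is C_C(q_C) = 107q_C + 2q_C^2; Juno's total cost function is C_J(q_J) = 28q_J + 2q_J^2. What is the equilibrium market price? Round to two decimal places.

309.82

Cinder's profit: π_C = (442 - 1.5Q)q_C - (107q_C + 2q_C²). Setting ∂π_C/∂q_C = 0: 335 - 7q_C - (3/2)(q_J) = 0.
Juno's profit: π_J = (442 - 1.5Q)q_J - (28q_J + 2q_J²). Setting ∂π_J/∂q_J = 0: 414 - 7q_J - (3/2)(q_C) = 0.
So q_C = (335 - (3/2)q_J)/7 and q_J = (414 - (3/2)q_C)/7.
Solving the pair: q_C = 36.8770, q_J = 51.2406.
Total output Q = 1498/17, so price P = 442 - (3/2)·(1498/17) = 309.8235.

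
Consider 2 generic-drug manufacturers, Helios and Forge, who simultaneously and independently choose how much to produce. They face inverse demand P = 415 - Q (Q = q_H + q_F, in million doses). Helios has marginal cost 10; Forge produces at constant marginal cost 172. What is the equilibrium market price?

199

Helios's profit: π_H = (415 - Q)q_H - (10q_H). Setting ∂π_H/∂q_H = 0: 405 - 2q_H - (q_F) = 0.
Forge's profit: π_F = (415 - Q)q_F - (172q_F). Setting ∂π_F/∂q_F = 0: 243 - 2q_F - (q_H) = 0.
Rearranging gives the reaction functions q_H = (405 - q_F)/2 and q_F = (243 - q_H)/2.
Substituting one into the other gives q_H = 189 and q_F = 27.
Total output Q = 216, so price P = 415 - 216 = 199.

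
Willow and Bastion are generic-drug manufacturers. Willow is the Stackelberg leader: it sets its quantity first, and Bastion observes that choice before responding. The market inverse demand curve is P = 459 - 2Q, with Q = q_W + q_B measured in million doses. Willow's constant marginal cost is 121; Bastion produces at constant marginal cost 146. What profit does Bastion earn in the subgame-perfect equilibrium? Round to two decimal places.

The follower Bastion best-responds to any q_W: π_B = (459 - 2Q)q_B - 146q_B.
Setting the follower's marginal profit to zero, 313 - 2q_W - 4q_B = 0, i.e. q_B = (313 - 2q_W)/4.
Willow substitutes q_B(q_W) into its own profit: π_W = q_W(459 - 2q_W - (313 - 2q_W)/2) - 121q_W = (605/2 - q_W)q_W - 121q_W.
Leader FOC: 363/2 - 2q_W = 0, so q_W = 363/4.
Then q_B = (313 - 2·(363/4))/4 = 263/8.
Price P = 459 - 2·(989/8) = 847/4.
Bastion's profit: (847/4 - 146)·(263/8) = 2161.5313.

2161.53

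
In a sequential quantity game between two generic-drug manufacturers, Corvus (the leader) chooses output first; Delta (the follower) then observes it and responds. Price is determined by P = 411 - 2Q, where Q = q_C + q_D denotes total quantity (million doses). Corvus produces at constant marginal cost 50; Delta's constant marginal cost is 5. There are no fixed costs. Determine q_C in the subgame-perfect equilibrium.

Solve by backward induction. Given q_C, the follower Delta maximises π_D = (411 - 2q_C - 2q_D)q_D - 5q_D.
Follower FOC: 406 - 2q_C - 4q_D = 0, so q_D(q_C) = (406 - 2q_C)/4.
The leader anticipates this reaction. Substituting into P = 411 - 2Q gives P = 208 - q_C, so π_C = (208 - q_C)q_C - 50q_C.
Maximising: ∂π_C/∂q_C = 158 - 2q_C = 0, giving q_C = 79.
Then q_D = (406 - 2·79)/4 = 62.

79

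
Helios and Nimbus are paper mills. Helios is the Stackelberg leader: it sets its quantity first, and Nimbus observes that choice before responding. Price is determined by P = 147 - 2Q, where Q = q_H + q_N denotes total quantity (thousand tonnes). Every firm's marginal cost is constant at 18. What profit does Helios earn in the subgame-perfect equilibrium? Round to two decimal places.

The follower Nimbus best-responds to any q_H: π_N = (147 - 2Q)q_N - 18q_N.
Follower FOC: 129 - 2q_H - 4q_N = 0, so q_N(q_H) = (129 - 2q_H)/4.
The leader anticipates this reaction. Substituting into P = 147 - 2Q gives P = 165/2 - q_H, so π_H = (165/2 - q_H)q_H - 18q_H.
Leader FOC: 129/2 - 2q_H = 0, so q_H = 129/4.
Then q_N = (129 - 2·(129/4))/4 = 129/8.
Price P = 147 - 2·(387/8) = 201/4.
Helios's profit: (201/4 - 18)·(129/4) = 1040.0625.

1040.06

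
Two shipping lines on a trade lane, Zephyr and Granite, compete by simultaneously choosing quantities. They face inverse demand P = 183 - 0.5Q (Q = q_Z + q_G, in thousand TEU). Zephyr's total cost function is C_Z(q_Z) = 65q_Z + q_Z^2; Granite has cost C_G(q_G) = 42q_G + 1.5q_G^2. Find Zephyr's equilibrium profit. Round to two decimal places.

Zephyr's profit: π_Z = (183 - 0.5Q)q_Z - (65q_Z + q_Z²). Setting ∂π_Z/∂q_Z = 0: 118 - 3q_Z - (1/2)(q_G) = 0.
Granite's first-order condition: 141 - 4q_G - (1/2)(q_Z) = 0.
Rearranging gives the reaction functions q_Z = (118 - (1/2)q_G)/3 and q_G = (141 - (1/2)q_Z)/4.
Solving the pair: q_Z = 1606/47, q_G = 1456/47.
Price P = 183 - (1/2)·65.1489 = 150.4255.
Zephyr's profit: 150.4255·(1606/47) - 65·(1606/47) - (1606/47)² = 1751.4052.

1751.41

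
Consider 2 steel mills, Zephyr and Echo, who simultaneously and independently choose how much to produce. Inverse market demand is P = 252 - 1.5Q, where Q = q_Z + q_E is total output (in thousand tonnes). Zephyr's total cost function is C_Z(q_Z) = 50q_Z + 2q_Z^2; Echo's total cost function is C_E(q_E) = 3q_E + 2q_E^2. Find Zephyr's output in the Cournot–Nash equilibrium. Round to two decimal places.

Zephyr's profit: π_Z = (252 - 1.5Q)q_Z - (50q_Z + 2q_Z²). Setting ∂π_Z/∂q_Z = 0: 202 - 7q_Z - (3/2)(q_E) = 0.
Echo's profit: π_E = (252 - 1.5Q)q_E - (3q_E + 2q_E²). Setting ∂π_E/∂q_E = 0: 249 - 7q_E - (3/2)(q_Z) = 0.
Best responses: q_Z = (202 - (3/2)q_E)/7, q_E = (249 - (3/2)q_Z)/7.
Substituting one into the other gives q_Z = 22.2567 and q_E = 30.8021.

22.26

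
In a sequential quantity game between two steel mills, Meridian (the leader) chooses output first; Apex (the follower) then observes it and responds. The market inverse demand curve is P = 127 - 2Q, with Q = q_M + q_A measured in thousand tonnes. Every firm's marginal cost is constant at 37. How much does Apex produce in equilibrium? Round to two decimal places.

The follower Apex best-responds to any q_M: π_A = (127 - 2Q)q_A - 37q_A.
Setting the follower's marginal profit to zero, 90 - 2q_M - 4q_A = 0, i.e. q_A = (90 - 2q_M)/4.
The leader anticipates this reaction. Substituting into P = 127 - 2Q gives P = 82 - q_M, so π_M = (82 - q_M)q_M - 37q_M.
Leader FOC: 45 - 2q_M = 0, so q_M = 45/2.
Then q_A = (90 - 2·(45/2))/4 = 45/4.

11.25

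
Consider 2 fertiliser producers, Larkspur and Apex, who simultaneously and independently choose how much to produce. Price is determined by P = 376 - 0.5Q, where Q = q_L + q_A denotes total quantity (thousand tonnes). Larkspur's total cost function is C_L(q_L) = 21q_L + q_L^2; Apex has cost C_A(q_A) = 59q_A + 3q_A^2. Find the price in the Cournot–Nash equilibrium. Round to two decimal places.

Larkspur's profit: π_L = (376 - 0.5Q)q_L - (21q_L + q_L²). Setting ∂π_L/∂q_L = 0: 355 - 3q_L - (1/2)(q_A) = 0.
Apex's profit: π_A = (376 - 0.5Q)q_A - (59q_A + 3q_A²). Setting ∂π_A/∂q_A = 0: 317 - 7q_A - (1/2)(q_L) = 0.
Best responses: q_L = (355 - (1/2)q_A)/3, q_A = (317 - (1/2)q_L)/7.
Solving the pair: q_L = 112.1205, q_A = 37.2771.
Total output Q = 149.3976, so price P = 376 - (1/2)·149.3976 = 301.3012.

301.30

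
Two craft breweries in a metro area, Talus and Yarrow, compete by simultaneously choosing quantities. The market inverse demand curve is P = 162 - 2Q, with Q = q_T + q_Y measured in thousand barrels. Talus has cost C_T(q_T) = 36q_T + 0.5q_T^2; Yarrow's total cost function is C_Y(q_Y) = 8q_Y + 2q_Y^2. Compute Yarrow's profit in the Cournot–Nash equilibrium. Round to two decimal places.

Talus's profit: π_T = (162 - 2Q)q_T - (36q_T + (1/2)q_T²). Setting ∂π_T/∂q_T = 0: 126 - 5q_T - 2(q_Y) = 0.
Yarrow's profit: π_Y = (162 - 2Q)q_Y - (8q_Y + 2q_Y²). Setting ∂π_Y/∂q_Y = 0: 154 - 8q_Y - 2(q_T) = 0.
Best responses: q_T = (126 - 2q_Y)/5, q_Y = (154 - 2q_T)/8.
Substituting one into the other gives q_T = 175/9 and q_Y = 259/18.
Price P = 162 - 2·(203/6) = 283/3.
Yarrow's profit: (283/3)·(259/18) - 8·(259/18) - 2(259/18)² = 828.1605.

828.16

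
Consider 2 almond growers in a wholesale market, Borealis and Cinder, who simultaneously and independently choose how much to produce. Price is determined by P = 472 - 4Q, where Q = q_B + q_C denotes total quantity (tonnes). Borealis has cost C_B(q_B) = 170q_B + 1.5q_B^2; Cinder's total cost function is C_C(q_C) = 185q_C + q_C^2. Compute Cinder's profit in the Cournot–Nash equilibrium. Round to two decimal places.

2149.50

Borealis's profit: π_B = (472 - 4Q)q_B - (170q_B + (3/2)q_B²). Setting ∂π_B/∂q_B = 0: 302 - 11q_B - 4(q_C) = 0.
Cinder's profit: π_C = (472 - 4Q)q_C - (185q_C + q_C²). Setting ∂π_C/∂q_C = 0: 287 - 10q_C - 4(q_B) = 0.
Rearranging gives the reaction functions q_B = (302 - 4q_C)/11 and q_C = (287 - 4q_B)/10.
Solving the pair: q_B = 936/47, q_C = 1949/94.
Price P = 472 - 4·40.6489 = 309.4043.
Cinder's profit: 309.4043·(1949/94) - 185·(1949/94) - (1949/94)² = 2149.5026.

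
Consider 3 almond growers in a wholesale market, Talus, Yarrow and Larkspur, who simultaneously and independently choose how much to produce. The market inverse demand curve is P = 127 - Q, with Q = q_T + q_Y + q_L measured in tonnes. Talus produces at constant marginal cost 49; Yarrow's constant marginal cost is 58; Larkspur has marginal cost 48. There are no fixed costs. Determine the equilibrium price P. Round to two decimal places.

70.50

Talus's profit: π_T = (127 - Q)q_T - (49q_T). Setting ∂π_T/∂q_T = 0: 78 - 2q_T - (q_Y + q_L) = 0.
Yarrow's first-order condition: 69 - 2q_Y - (q_T + q_L) = 0.
Larkspur's first-order condition: 79 - 2q_L - (q_T + q_Y) = 0.
Adding the 3 first-order conditions: 226 − 4Q = 0, so Q = 113/2.
Back-substituting: q_T = (78 − 113/2) = 43/2, q_Y = (69 − 113/2) = 25/2, q_L = (79 − 113/2) = 45/2.
Total output Q = 113/2, so price P = 127 - 113/2 = 141/2.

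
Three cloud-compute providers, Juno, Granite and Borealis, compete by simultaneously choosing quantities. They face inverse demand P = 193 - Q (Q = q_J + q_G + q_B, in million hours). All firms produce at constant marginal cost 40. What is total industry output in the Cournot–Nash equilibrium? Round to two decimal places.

114.75

A representative firm's profit is π_i = q_i(193 - Q) - 40q_i.
First-order condition (treating rivals' output as given): 153 - 2q_i - Σ_{j≠i} q_j = 0.
With identical firms every q_j equals q_i, so Σ_{j≠i} q_j = 2q_i and 153 = 4q_i, giving q_i = 153/4.
Total output Q = 153/4 + 153/4 + 153/4 = 459/4.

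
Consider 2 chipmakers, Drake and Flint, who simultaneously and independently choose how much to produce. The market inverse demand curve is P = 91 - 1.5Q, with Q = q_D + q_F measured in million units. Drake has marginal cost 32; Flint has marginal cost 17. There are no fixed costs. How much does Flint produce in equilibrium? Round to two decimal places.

Drake's profit: π_D = (91 - 1.5Q)q_D - (32q_D). Setting ∂π_D/∂q_D = 0: 59 - 3q_D - (3/2)(q_F) = 0.
Flint's profit: π_F = (91 - 1.5Q)q_F - (17q_F). Setting ∂π_F/∂q_F = 0: 74 - 3q_F - (3/2)(q_D) = 0.
Best responses: q_D = (59 - (3/2)q_F)/3, q_F = (74 - (3/2)q_D)/3.
Substituting one into the other gives q_D = 88/9 and q_F = 178/9.

19.78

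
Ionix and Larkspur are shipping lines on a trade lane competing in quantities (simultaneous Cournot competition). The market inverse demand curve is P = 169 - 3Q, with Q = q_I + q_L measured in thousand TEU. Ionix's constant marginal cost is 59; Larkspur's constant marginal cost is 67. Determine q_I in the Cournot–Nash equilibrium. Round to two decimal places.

Ionix's profit: π_I = (169 - 3Q)q_I - (59q_I). Setting ∂π_I/∂q_I = 0: 110 - 6q_I - 3(q_L) = 0.
Larkspur's profit: π_L = (169 - 3Q)q_L - (67q_L). Setting ∂π_L/∂q_L = 0: 102 - 6q_L - 3(q_I) = 0.
So q_I = (110 - 3q_L)/6 and q_L = (102 - 3q_I)/6.
Solving the pair: q_I = 118/9, q_L = 94/9.

13.11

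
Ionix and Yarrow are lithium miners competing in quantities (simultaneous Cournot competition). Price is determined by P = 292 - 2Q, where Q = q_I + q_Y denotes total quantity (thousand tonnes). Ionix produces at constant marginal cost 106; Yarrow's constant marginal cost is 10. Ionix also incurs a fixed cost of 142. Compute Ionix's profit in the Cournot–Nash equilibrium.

308

Ionix's profit: π_I = (292 - 2Q)q_I - (106q_I). Setting ∂π_I/∂q_I = 0: 186 - 4q_I - 2(q_Y) = 0.
Yarrow's first-order condition: 282 - 4q_Y - 2(q_I) = 0.
Best responses: q_I = (186 - 2q_Y)/4, q_Y = (282 - 2q_I)/4.
Substituting one into the other gives q_I = 15 and q_Y = 63.
Price P = 292 - 2·78 = 136.
Ionix's profit: (136 - 106)·15 - 142 = 308.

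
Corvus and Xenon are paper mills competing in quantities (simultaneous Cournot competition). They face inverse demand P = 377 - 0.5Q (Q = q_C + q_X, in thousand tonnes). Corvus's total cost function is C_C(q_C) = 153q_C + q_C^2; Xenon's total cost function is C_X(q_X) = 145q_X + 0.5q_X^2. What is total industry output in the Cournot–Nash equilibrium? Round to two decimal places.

159.30

Corvus's profit: π_C = (377 - 0.5Q)q_C - (153q_C + q_C²). Setting ∂π_C/∂q_C = 0: 224 - 3q_C - (1/2)(q_X) = 0.
Xenon's profit: π_X = (377 - 0.5Q)q_X - (145q_X + (1/2)q_X²). Setting ∂π_X/∂q_X = 0: 232 - 2q_X - (1/2)(q_C) = 0.
Best responses: q_C = (224 - (1/2)q_X)/3, q_X = (232 - (1/2)q_C)/2.
Substituting one into the other gives q_C = 1328/23 and q_X = 101.5652.
Total output Q = 1328/23 + 101.5652 = 159.3043.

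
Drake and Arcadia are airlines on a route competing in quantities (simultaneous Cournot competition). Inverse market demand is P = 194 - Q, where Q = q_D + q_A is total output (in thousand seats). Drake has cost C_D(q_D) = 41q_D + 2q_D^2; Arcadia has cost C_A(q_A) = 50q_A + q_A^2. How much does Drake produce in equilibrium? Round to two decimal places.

20.35

Drake's profit: π_D = (194 - Q)q_D - (41q_D + 2q_D²). Setting ∂π_D/∂q_D = 0: 153 - 6q_D - (q_A) = 0.
Arcadia's first-order condition: 144 - 4q_A - (q_D) = 0.
Best responses: q_D = (153 - q_A)/6, q_A = (144 - q_D)/4.
Solving the pair: q_D = 468/23, q_A = 711/23.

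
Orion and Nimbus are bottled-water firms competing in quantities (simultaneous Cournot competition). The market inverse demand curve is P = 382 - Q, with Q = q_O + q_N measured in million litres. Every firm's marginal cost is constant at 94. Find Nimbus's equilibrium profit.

A representative firm's profit is π_i = q_i(382 - Q) - 94q_i.
First-order condition (treating rivals' output as given): 288 - 2q_i - q_j = 0.
By symmetry each firm produces the same amount; substituting q_j = q_i yields q_i = 288/3 = 96.
Price P = 382 - 192 = 190.
Nimbus's profit: (190 - 94)·96 = 9216.

9216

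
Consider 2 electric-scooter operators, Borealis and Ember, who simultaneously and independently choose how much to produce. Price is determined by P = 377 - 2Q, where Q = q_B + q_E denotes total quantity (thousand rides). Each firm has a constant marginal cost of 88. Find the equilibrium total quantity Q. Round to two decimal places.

Each firm earns π_i = (377 - 2Q)q_i - 88q_i.
First-order condition (treating rivals' output as given): 289 - 4q_i - 2q_j = 0.
By symmetry each firm produces the same amount; substituting q_j = q_i yields q_i = 289/6.
Total output Q = 289/6 + 289/6 = 289/3.

96.33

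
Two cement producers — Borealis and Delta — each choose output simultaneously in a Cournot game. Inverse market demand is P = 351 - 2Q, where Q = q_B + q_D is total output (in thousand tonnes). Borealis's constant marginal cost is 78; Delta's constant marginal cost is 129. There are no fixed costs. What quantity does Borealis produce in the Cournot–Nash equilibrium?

54

Borealis's profit: π_B = (351 - 2Q)q_B - (78q_B). Setting ∂π_B/∂q_B = 0: 273 - 4q_B - 2(q_D) = 0.
Delta's profit: π_D = (351 - 2Q)q_D - (129q_D). Setting ∂π_D/∂q_D = 0: 222 - 4q_D - 2(q_B) = 0.
Rearranging gives the reaction functions q_B = (273 - 2q_D)/4 and q_D = (222 - 2q_B)/4.
Solving the pair: q_B = 54, q_D = 57/2.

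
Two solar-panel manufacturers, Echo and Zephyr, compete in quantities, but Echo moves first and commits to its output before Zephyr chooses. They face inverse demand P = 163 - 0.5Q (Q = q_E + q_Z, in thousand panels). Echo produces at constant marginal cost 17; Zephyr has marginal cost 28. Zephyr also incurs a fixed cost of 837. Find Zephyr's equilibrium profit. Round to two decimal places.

The follower Zephyr best-responds to any q_E: π_Z = (163 - 0.5Q)q_Z - 28q_Z.
∂π_Z/∂q_Z = 135 - (1/2)q_E - q_Z = 0 gives the reaction function q_Z = (135 - (1/2)q_E).
Echo substitutes q_Z(q_E) into its own profit: π_E = q_E(163 - (1/2)q_E - (135 - (1/2)q_E)/2) - 17q_E = (191/2 - (1/4)q_E)q_E - 17q_E.
Leader FOC: 157/2 - (1/2)q_E = 0, so q_E = 157.
Then q_Z = (135 - (1/2)·157) = 113/2.
Price P = 163 - (1/2)·(427/2) = 225/4.
Zephyr's profit: (225/4 - 28)·(113/2) - 837 = 759.1250.

759.13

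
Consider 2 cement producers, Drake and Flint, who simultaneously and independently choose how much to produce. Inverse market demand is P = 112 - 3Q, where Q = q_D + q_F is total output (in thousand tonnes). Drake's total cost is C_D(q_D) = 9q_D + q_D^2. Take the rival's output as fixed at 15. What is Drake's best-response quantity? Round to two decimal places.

With the rival's output fixed at 15, Drake's profit is π_D = (112 - 3·15 - 3q_D)q_D - (9q_D + q_D²) = (67 - 3q_D)q_D - (9q_D + q_D²).
∂π_D/∂q_D = 58 - 8q_D = 0, so q_D = 29/4.

7.25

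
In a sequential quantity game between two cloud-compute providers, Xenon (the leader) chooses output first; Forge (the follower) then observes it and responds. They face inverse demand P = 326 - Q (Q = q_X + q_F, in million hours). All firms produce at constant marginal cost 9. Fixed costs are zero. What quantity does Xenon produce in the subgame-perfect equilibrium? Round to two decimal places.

Solve by backward induction. Given q_X, the follower Forge maximises π_F = (326 - q_X - q_F)q_F - 9q_F.
Setting the follower's marginal profit to zero, 317 - q_X - 2q_F = 0, i.e. q_F = (317 - q_X)/2.
Xenon substitutes q_F(q_X) into its own profit: π_X = q_X(326 - q_X - (317 - q_X)/2) - 9q_X = (335/2 - (1/2)q_X)q_X - 9q_X.
The leader's first-order condition 317/2 - q_X = 0 yields q_X = 317/2.
Then q_F = (317 - 317/2)/2 = 317/4.

158.50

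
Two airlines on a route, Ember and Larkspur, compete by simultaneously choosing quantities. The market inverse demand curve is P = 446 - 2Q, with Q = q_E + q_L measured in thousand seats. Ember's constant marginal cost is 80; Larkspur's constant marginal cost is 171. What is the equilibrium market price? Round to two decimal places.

232.33

Ember's profit: π_E = (446 - 2Q)q_E - (80q_E). Setting ∂π_E/∂q_E = 0: 366 - 4q_E - 2(q_L) = 0.
Larkspur's first-order condition: 275 - 4q_L - 2(q_E) = 0.
Best responses: q_E = (366 - 2q_L)/4, q_L = (275 - 2q_E)/4.
Solving the pair: q_E = 457/6, q_L = 92/3.
Total output Q = 641/6, so price P = 446 - 2·(641/6) = 697/3.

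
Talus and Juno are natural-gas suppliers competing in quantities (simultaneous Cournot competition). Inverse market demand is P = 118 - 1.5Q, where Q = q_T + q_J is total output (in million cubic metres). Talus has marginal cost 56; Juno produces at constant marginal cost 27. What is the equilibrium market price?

Talus's profit: π_T = (118 - 1.5Q)q_T - (56q_T). Setting ∂π_T/∂q_T = 0: 62 - 3q_T - (3/2)(q_J) = 0.
Juno's profit: π_J = (118 - 1.5Q)q_J - (27q_J). Setting ∂π_J/∂q_J = 0: 91 - 3q_J - (3/2)(q_T) = 0.
So q_T = (62 - (3/2)q_J)/3 and q_J = (91 - (3/2)q_T)/3.
Substituting one into the other gives q_T = 22/3 and q_J = 80/3.
Total output Q = 34, so price P = 118 - (3/2)·34 = 67.

67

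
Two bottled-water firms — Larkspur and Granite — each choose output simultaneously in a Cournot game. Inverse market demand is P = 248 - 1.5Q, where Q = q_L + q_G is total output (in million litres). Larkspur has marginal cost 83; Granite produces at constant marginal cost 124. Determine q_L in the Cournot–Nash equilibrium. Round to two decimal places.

45.78

Larkspur's profit: π_L = (248 - 1.5Q)q_L - (83q_L). Setting ∂π_L/∂q_L = 0: 165 - 3q_L - (3/2)(q_G) = 0.
Granite's profit: π_G = (248 - 1.5Q)q_G - (124q_G). Setting ∂π_G/∂q_G = 0: 124 - 3q_G - (3/2)(q_L) = 0.
Rearranging gives the reaction functions q_L = (165 - (3/2)q_G)/3 and q_G = (124 - (3/2)q_L)/3.
Solving the pair: q_L = 412/9, q_G = 166/9.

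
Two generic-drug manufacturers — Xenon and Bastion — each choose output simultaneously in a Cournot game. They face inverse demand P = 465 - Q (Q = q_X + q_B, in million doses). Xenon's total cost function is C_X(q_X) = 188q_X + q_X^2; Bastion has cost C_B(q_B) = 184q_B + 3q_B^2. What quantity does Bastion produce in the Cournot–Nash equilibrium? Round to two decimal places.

Xenon's profit: π_X = (465 - Q)q_X - (188q_X + q_X²). Setting ∂π_X/∂q_X = 0: 277 - 4q_X - (q_B) = 0.
Bastion's profit: π_B = (465 - Q)q_B - (184q_B + 3q_B²). Setting ∂π_B/∂q_B = 0: 281 - 8q_B - (q_X) = 0.
Rearranging gives the reaction functions q_X = (277 - q_B)/4 and q_B = (281 - q_X)/8.
Solving the pair: q_X = 1935/31, q_B = 847/31.

27.32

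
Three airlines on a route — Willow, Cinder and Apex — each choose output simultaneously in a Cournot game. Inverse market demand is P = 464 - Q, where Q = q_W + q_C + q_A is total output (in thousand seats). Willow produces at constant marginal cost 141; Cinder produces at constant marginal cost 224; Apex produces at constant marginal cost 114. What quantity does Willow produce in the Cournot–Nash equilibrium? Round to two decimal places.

Willow's profit: π_W = (464 - Q)q_W - (141q_W). Setting ∂π_W/∂q_W = 0: 323 - 2q_W - (q_C + q_A) = 0.
Cinder's profit: π_C = (464 - Q)q_C - (224q_C). Setting ∂π_C/∂q_C = 0: 240 - 2q_C - (q_W + q_A) = 0.
Apex's profit: π_A = (464 - Q)q_A - (114q_A). Setting ∂π_A/∂q_A = 0: 350 - 2q_A - (q_W + q_C) = 0.
Summing all 3 equations gives 913 − 4Q = 0, hence Q = 913/4.
Back-substituting: q_W = (323 − 913/4) = 379/4, q_C = (240 − 913/4) = 47/4, q_A = (350 − 913/4) = 487/4.

94.75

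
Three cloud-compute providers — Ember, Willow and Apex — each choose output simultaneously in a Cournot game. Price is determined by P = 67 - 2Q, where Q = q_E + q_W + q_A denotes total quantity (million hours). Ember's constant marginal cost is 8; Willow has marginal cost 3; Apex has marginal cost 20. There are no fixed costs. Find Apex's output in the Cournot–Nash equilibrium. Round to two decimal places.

2.25

Ember's profit: π_E = (67 - 2Q)q_E - (8q_E). Setting ∂π_E/∂q_E = 0: 59 - 4q_E - 2(q_W + q_A) = 0.
Willow's profit: π_W = (67 - 2Q)q_W - (3q_W). Setting ∂π_W/∂q_W = 0: 64 - 4q_W - 2(q_E + q_A) = 0.
Apex's profit: π_A = (67 - 2Q)q_A - (20q_A). Setting ∂π_A/∂q_A = 0: 47 - 4q_A - 2(q_E + q_W) = 0.
Adding the 3 first-order conditions: 170 − 8Q = 0, so Q = 85/4.
Back-substituting: q_E = (59 − 85/2)/2 = 33/4, q_W = (64 − 85/2)/2 = 43/4, q_A = (47 − 85/2)/2 = 9/4.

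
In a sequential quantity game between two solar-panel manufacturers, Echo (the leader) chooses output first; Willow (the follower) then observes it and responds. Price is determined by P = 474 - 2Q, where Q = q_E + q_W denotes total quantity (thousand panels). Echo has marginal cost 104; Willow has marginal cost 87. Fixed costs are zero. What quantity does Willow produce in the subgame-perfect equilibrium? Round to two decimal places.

52.63

Solve by backward induction. Given q_E, the follower Willow maximises π_W = (474 - 2q_E - 2q_W)q_W - 87q_W.
∂π_W/∂q_W = 387 - 2q_E - 4q_W = 0 gives the reaction function q_W = (387 - 2q_E)/4.
Echo substitutes q_W(q_E) into its own profit: π_E = q_E(474 - 2q_E - (387 - 2q_E)/2) - 104q_E = (561/2 - q_E)q_E - 104q_E.
The leader's first-order condition 353/2 - 2q_E = 0 yields q_E = 353/4.
Then q_W = (387 - 2·(353/4))/4 = 421/8.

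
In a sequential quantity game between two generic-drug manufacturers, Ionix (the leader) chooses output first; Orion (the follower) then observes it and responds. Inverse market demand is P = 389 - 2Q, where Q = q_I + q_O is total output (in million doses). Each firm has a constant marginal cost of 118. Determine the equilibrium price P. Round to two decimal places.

Solve by backward induction. Given q_I, the follower Orion maximises π_O = (389 - 2q_I - 2q_O)q_O - 118q_O.
∂π_O/∂q_O = 271 - 2q_I - 4q_O = 0 gives the reaction function q_O = (271 - 2q_I)/4.
The leader anticipates this reaction. Substituting into P = 389 - 2Q gives P = 507/2 - q_I, so π_I = (507/2 - q_I)q_I - 118q_I.
Maximising: ∂π_I/∂q_I = 271/2 - 2q_I = 0, giving q_I = 271/4.
Then q_O = (271 - 2·(271/4))/4 = 271/8.
Total output Q = 813/8, so price P = 389 - 2·(813/8) = 743/4.

185.75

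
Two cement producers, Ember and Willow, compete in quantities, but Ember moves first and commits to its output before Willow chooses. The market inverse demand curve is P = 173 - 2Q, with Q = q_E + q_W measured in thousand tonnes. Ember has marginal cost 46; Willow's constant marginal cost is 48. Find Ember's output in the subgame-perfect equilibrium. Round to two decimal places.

Solve by backward induction. Given q_E, the follower Willow maximises π_W = (173 - 2q_E - 2q_W)q_W - 48q_W.
Follower FOC: 125 - 2q_E - 4q_W = 0, so q_W(q_E) = (125 - 2q_E)/4.
Ember substitutes q_W(q_E) into its own profit: π_E = q_E(173 - 2q_E - (125 - 2q_E)/2) - 46q_E = (221/2 - q_E)q_E - 46q_E.
Maximising: ∂π_E/∂q_E = 129/2 - 2q_E = 0, giving q_E = 129/4.
Then q_W = (125 - 2·(129/4))/4 = 121/8.

32.25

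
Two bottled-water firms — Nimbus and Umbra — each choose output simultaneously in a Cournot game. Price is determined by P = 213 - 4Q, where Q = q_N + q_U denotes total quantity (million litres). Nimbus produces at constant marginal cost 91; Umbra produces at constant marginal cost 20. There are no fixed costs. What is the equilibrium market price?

Nimbus's profit: π_N = (213 - 4Q)q_N - (91q_N). Setting ∂π_N/∂q_N = 0: 122 - 8q_N - 4(q_U) = 0.
Umbra's profit: π_U = (213 - 4Q)q_U - (20q_U). Setting ∂π_U/∂q_U = 0: 193 - 8q_U - 4(q_N) = 0.
Rearranging gives the reaction functions q_N = (122 - 4q_U)/8 and q_U = (193 - 4q_N)/8.
Solving the pair: q_N = 17/4, q_U = 22.
Total output Q = 105/4, so price P = 213 - 4·(105/4) = 108.

108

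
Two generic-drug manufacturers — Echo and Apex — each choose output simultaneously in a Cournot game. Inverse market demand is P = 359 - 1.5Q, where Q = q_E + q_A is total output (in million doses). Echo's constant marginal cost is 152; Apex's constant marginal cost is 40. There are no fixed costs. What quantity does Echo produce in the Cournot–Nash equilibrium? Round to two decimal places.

21.11

Echo's profit: π_E = (359 - 1.5Q)q_E - (152q_E). Setting ∂π_E/∂q_E = 0: 207 - 3q_E - (3/2)(q_A) = 0.
Apex's first-order condition: 319 - 3q_A - (3/2)(q_E) = 0.
Best responses: q_E = (207 - (3/2)q_A)/3, q_A = (319 - (3/2)q_E)/3.
Substituting one into the other gives q_E = 190/9 and q_A = 862/9.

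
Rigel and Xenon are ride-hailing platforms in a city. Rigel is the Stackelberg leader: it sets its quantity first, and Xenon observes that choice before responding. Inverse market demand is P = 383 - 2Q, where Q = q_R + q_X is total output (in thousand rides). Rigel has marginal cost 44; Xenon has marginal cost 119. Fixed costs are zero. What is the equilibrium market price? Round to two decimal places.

147.50

Solve by backward induction. Given q_R, the follower Xenon maximises π_X = (383 - 2q_R - 2q_X)q_X - 119q_X.
Follower FOC: 264 - 2q_R - 4q_X = 0, so q_X(q_R) = (264 - 2q_R)/4.
The leader anticipates this reaction. Substituting into P = 383 - 2Q gives P = 251 - q_R, so π_R = (251 - q_R)q_R - 44q_R.
Leader FOC: 207 - 2q_R = 0, so q_R = 207/2.
Then q_X = (264 - 2·(207/2))/4 = 57/4.
Total output Q = 471/4, so price P = 383 - 2·(471/4) = 295/2.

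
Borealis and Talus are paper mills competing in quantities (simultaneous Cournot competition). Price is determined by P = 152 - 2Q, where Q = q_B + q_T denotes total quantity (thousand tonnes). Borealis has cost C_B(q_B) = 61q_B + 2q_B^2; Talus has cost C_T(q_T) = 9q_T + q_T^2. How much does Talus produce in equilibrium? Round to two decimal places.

21.86

Borealis's profit: π_B = (152 - 2Q)q_B - (61q_B + 2q_B²). Setting ∂π_B/∂q_B = 0: 91 - 8q_B - 2(q_T) = 0.
Talus's first-order condition: 143 - 6q_T - 2(q_B) = 0.
Rearranging gives the reaction functions q_B = (91 - 2q_T)/8 and q_T = (143 - 2q_B)/6.
Solving the pair: q_B = 65/11, q_T = 481/22.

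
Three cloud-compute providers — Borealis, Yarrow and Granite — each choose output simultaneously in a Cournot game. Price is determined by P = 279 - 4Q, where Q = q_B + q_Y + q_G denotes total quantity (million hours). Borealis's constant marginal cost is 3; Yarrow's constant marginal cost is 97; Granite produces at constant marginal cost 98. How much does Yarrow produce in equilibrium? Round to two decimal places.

Borealis's profit: π_B = (279 - 4Q)q_B - (3q_B). Setting ∂π_B/∂q_B = 0: 276 - 8q_B - 4(q_Y + q_G) = 0.
Yarrow's profit: π_Y = (279 - 4Q)q_Y - (97q_Y). Setting ∂π_Y/∂q_Y = 0: 182 - 8q_Y - 4(q_B + q_G) = 0.
Granite's profit: π_G = (279 - 4Q)q_G - (98q_G). Setting ∂π_G/∂q_G = 0: 181 - 8q_G - 4(q_B + q_Y) = 0.
Adding the 3 conditions: 639 − 8Q − 8Q = 0, i.e. Q = 639/16.
Back-substituting: q_B = (276 − 639/4)/4 = 465/16, q_Y = (182 − 639/4)/4 = 89/16, q_G = (181 − 639/4)/4 = 85/16.

5.56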